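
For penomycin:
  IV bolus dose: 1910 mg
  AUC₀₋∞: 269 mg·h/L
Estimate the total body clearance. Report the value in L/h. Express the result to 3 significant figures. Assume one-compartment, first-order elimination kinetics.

CL = Dose / AUC = 1910 / 269 = 7.100 L/h

7.10 L/h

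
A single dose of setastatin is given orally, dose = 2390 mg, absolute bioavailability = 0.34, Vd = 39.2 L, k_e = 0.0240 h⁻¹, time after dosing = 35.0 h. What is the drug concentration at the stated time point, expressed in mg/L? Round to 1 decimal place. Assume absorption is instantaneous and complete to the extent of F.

Amount reaching circulation = F × Dose = 0.34 × 2390 = 812.6 mg
C₀ = F·Dose / Vd = 812.6 / 39.2 = 20.73 mg/L
C = C₀ · e^(−k·t) = 20.73 × e^(−0.02400 × 35.0)
  = 20.73 × 0.4317 = 8.949 mg/L

8.9 mg/L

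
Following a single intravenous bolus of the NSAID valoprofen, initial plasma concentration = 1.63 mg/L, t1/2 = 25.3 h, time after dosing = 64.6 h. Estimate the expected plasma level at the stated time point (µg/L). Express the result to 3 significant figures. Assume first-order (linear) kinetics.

k = ln2 / t½ = 0.693147 / 25.3 = 0.02740 h⁻¹
C = C₀ · e^(−k·t) = 1.630 × e^(−0.02740 × 64.6)
  = 1.630 × 0.1703 = 0.2776 mg/L
Convert: 0.2776 mg/L × 1000 = 277.6 µg/L

278 µg/L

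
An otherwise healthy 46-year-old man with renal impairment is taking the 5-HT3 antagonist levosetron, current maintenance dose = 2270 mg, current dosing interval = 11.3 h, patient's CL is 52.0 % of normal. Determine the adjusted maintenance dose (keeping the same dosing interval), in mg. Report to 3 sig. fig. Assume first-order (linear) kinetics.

1180 mg

To keep the same average steady-state level, dosing rate must scale with clearance.
CL ratio = 52.0 / 100 = 0.5200
New dose (same interval) = 2270 × 0.5200 = 1180 mg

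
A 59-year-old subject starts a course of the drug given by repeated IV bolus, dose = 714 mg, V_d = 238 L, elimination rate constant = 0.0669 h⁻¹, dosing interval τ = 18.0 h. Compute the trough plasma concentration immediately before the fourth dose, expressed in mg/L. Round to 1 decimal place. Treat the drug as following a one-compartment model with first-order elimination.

1.3 mg/L

C₀ per dose = Dose / Vd = 714 / 238 = 3.000 mg/L
Fraction remaining after one interval: r = e^(−kτ) = e^(−0.06690 × 18.0) = 0.2999
Before dose 4, 3 doses have been given (aged 1τ, 2τ, 3τ).
C_trough = C₀ × (r + r² + … + r^3) = C₀ × r(1−r^3)/(1−r)
        = 3.000 × 0.2999 × (1 − 0.02697) / (1 − 0.2999) = 1.250 mg/L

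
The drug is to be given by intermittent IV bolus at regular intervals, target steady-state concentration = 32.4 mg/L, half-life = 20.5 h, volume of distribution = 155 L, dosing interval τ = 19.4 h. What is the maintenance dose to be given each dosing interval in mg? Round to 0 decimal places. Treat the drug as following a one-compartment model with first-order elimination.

3294 mg

k = ln2 / t½ = 0.693147 / 20.5 = 0.03381 h⁻¹
CL = k × Vd = 0.03381 × 155 = 5.241 L/h
At steady state, Dose/τ = Css × CL.
Dose = Css × CL × τ = 32.4 × 5.241 × 19.4 = 3294 mg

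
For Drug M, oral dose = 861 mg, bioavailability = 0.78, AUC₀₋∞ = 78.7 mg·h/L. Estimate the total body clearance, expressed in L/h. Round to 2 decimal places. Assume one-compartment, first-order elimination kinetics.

8.53 L/h

CL = F·Dose / AUC = 0.78 × 861 / 78.7 = 8.533 L/h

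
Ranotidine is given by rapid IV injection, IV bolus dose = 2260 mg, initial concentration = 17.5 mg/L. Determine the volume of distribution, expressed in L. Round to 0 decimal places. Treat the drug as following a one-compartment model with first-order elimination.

129 L

Vd = Dose / C₀ = 2260 / 17.5 = 129.1 L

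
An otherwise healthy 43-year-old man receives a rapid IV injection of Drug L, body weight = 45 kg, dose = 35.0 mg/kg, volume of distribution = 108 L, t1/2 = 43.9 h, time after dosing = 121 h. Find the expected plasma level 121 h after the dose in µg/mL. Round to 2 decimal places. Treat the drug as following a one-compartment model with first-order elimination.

2.16 µg/mL

Total dose = 35.0 × 45 = 1575 mg
C₀ = Dose / Vd = 1575 / 108 = 14.58 mg/L
k = ln2 / t½ = 0.693147 / 43.9 = 0.01579 h⁻¹
C = C₀ · e^(−k·t) = 14.58 × e^(−0.01579 × 121)
  = 14.58 × 0.1480 = 2.158 mg/L
(2.158 mg/L = 2.158 µg/mL)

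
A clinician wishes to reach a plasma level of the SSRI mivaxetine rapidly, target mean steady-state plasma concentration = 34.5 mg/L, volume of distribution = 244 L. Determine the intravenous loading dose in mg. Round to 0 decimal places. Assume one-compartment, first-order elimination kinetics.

8418 mg

LD = Css × Vd = 34.5 × 244 = 8418 mg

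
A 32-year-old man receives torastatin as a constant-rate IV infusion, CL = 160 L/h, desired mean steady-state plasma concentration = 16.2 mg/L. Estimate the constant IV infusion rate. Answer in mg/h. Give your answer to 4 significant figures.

2592 mg/h

At steady state, infusion rate R₀ = Css × CL = 16.2 × 160.0 = 2592 mg/h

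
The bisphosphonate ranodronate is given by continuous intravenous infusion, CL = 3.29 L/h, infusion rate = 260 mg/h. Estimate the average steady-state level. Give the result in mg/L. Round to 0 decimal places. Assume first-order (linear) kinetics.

At steady state Css = R₀ / CL = 260 / 3.290 = 79.03 mg/L

79 mg/L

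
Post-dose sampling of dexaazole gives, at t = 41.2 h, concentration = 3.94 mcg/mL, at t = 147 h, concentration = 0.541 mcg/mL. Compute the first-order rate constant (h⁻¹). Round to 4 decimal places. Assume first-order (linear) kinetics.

k = ln(C₁/C₂) / (t₂ − t₁) = ln(3.94/0.541) / (147 − 41.2)
  = 1.986 / 105.8 = 0.01877 h⁻¹

0.0188 h⁻¹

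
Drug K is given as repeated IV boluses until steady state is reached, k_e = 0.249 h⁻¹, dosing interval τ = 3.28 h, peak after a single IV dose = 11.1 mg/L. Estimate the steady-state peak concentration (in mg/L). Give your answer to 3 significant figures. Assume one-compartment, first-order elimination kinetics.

19.9 mg/L

e^(−kτ) = e^(−0.2490 × 3.28) = 0.4419
Accumulation ratio R = 1 / (1 − e^(−kτ)) = 1 / (1 − 0.4419) = 1.792
Steady-state peak = C₀ × R = 11.1 × 1.792 = 19.89 mg/L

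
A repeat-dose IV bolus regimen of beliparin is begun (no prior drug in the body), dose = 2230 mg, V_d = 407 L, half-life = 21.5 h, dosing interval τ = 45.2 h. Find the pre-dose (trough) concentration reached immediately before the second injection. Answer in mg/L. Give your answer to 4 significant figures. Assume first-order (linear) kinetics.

1.276 mg/L

C₀ per dose = Dose / Vd = 2230 / 407 = 5.479 mg/L
k = ln2 / t½ = 0.693147 / 21.5 = 0.03224 h⁻¹
Fraction remaining after one interval: r = e^(−kτ) = e^(−0.03224 × 45.2) = 0.2329
Before dose 2, 1 dose has been given (aged 1τ).
C_trough = C₀ × r = 5.479 × 0.2329 = 1.276 mg/L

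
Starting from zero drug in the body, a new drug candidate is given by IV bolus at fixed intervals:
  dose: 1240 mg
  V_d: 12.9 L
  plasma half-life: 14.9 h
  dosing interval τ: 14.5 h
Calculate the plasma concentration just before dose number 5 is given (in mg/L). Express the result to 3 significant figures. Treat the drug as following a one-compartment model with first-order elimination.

93.1 mg/L

C₀ per dose = Dose / Vd = 1240 / 12.9 = 96.12 mg/L
k = ln2 / t½ = 0.693147 / 14.9 = 0.04652 h⁻¹
Fraction remaining after one interval: r = e^(−kτ) = e^(−0.04652 × 14.5) = 0.5094
Before dose 5, 4 doses have been given (aged 1τ, 2τ, 3τ, 4τ).
C_trough = C₀ × (r + r² + … + r^4) = C₀ × r(1−r^4)/(1−r)
        = 96.12 × 0.5094 × (1 − 0.06733) / (1 − 0.5094) = 93.08 mg/L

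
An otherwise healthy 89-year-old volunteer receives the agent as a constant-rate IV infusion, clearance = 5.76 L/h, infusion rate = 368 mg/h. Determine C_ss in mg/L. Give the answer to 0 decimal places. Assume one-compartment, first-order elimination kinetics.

At steady state Css = R₀ / CL = 368 / 5.760 = 63.89 mg/L

64 mg/L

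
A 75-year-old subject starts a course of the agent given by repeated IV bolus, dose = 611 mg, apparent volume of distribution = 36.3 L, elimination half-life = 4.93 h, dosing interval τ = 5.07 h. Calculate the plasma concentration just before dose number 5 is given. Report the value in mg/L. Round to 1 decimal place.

C₀ per dose = Dose / Vd = 611 / 36.3 = 16.83 mg/L
k = ln2 / t½ = 0.693147 / 4.93 = 0.1406 h⁻¹
Fraction remaining after one interval: r = e^(−kτ) = e^(−0.1406 × 5.07) = 0.4902
Before dose 5, 4 doses have been given (aged 1τ, 2τ, 3τ, 4τ).
C_trough = C₀ × (r + r² + … + r^4) = C₀ × r(1−r^4)/(1−r)
        = 16.83 × 0.4902 × (1 − 0.05774) / (1 − 0.4902) = 15.25 mg/L

15.3 mg/L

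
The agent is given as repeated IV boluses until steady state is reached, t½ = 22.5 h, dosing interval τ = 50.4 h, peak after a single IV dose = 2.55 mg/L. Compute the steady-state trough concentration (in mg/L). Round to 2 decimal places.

0.68 mg/L

k = ln2 / t½ = 0.693147 / 22.5 = 0.03081 h⁻¹
e^(−kτ) = e^(−0.03081 × 50.4) = 0.2116
Accumulation ratio R = 1 / (1 − e^(−kτ)) = 1 / (1 − 0.2116) = 1.268
Steady-state trough = C₀ × R × e^(−kτ) = 2.55 × 1.268 × 0.2116 = 0.6842 mg/L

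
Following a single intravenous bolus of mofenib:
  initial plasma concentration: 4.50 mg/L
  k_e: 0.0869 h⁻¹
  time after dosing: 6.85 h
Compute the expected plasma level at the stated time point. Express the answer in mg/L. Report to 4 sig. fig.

2.481 mg/L

C = C₀ · e^(−k·t) = 4.500 × e^(−0.08690 × 6.85)
  = 4.500 × 0.5514 = 2.481 mg/L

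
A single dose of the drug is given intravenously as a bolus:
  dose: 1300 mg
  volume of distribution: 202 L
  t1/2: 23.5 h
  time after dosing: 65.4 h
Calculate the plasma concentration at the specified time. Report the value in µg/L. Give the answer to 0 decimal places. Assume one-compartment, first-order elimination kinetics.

935 µg/L

C₀ = Dose / Vd = 1300 / 202 = 6.436 mg/L
k = ln2 / t½ = 0.693147 / 23.5 = 0.02950 h⁻¹
C = C₀ · e^(−k·t) = 6.436 × e^(−0.02950 × 65.4)
  = 6.436 × 0.1452 = 0.9345 mg/L
Convert: 0.9345 mg/L × 1000 = 934.5 µg/L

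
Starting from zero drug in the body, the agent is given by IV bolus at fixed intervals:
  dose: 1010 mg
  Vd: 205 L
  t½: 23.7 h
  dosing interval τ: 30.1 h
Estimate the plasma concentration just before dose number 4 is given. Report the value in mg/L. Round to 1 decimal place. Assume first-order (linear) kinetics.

C₀ per dose = Dose / Vd = 1010 / 205 = 4.927 mg/L
k = ln2 / t½ = 0.693147 / 23.7 = 0.02925 h⁻¹
Fraction remaining after one interval: r = e^(−kτ) = e^(−0.02925 × 30.1) = 0.4146
Before dose 4, 3 doses have been given (aged 1τ, 2τ, 3τ).
C_trough = C₀ × (r + r² + … + r^3) = C₀ × r(1−r^3)/(1−r)
        = 4.927 × 0.4146 × (1 − 0.07127) / (1 − 0.4146) = 3.241 mg/L

3.2 mg/L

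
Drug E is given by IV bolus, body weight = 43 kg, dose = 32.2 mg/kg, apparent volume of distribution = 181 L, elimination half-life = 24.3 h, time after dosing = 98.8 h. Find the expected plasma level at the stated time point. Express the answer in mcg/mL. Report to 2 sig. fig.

0.46 mcg/mL

Total dose = 32.2 × 43 = 1385 mg
C₀ = Dose / Vd = 1385 / 181 = 7.652 mg/L
k = ln2 / t½ = 0.693147 / 24.3 = 0.02852 h⁻¹
C = C₀ · e^(−k·t) = 7.652 × e^(−0.02852 × 98.8)
  = 7.652 × 0.05974 = 0.4571 mg/L
(0.4571 mg/L = 0.4571 mcg/mL)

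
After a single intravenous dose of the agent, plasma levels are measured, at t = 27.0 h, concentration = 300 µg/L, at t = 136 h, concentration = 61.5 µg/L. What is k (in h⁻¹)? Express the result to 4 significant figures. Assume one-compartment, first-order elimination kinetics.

k = ln(C₁/C₂) / (t₂ − t₁) = ln(300/61.5) / (136 − 27.0)
  = 1.585 / 109.0 = 0.01454 h⁻¹

0.01454 h⁻¹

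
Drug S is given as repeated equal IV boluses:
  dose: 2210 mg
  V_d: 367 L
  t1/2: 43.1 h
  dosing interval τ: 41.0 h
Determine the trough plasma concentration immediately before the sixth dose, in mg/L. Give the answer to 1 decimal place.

C₀ per dose = Dose / Vd = 2210 / 367 = 6.022 mg/L
k = ln2 / t½ = 0.693147 / 43.1 = 0.01608 h⁻¹
Fraction remaining after one interval: r = e^(−kτ) = e^(−0.01608 × 41.0) = 0.5172
Before dose 6, 5 doses have been given (aged 1τ, 2τ, 3τ, 4τ, 5τ).
C_trough = C₀ × (r + r² + … + r^5) = C₀ × r(1−r^5)/(1−r)
        = 6.022 × 0.5172 × (1 − 0.03701) / (1 − 0.5172) = 6.212 mg/L

6.2 mg/L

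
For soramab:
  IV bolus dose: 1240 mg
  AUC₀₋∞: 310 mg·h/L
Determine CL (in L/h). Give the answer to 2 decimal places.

CL = Dose / AUC = 1240 / 310 = 4.000 L/h

4.00 L/h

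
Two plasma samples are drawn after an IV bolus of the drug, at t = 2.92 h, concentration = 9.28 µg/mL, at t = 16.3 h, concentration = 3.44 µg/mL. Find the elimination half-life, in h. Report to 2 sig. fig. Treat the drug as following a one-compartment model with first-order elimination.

9.3 h

k = ln(C₁/C₂) / (t₂ − t₁) = ln(9.28/3.44) / (16.3 − 2.92)
  = 0.9924 / 13.38 = 0.07417 h⁻¹
t½ = ln2 / k = 0.693147 / 0.07417 = 9.345 h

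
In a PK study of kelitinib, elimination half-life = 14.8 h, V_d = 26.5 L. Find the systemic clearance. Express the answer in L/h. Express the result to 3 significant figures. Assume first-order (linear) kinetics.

1.24 L/h

k = ln2 / t½ = 0.693147 / 14.8 = 0.04683 h⁻¹
CL = k × Vd = 0.04683 × 26.5 = 1.241 L/h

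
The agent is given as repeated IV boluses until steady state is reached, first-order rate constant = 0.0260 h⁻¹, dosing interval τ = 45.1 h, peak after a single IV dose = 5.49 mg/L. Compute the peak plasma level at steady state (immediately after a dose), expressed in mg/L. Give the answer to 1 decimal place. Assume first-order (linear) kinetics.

8.0 mg/L

e^(−kτ) = e^(−0.02600 × 45.1) = 0.3096
Accumulation ratio R = 1 / (1 − e^(−kτ)) = 1 / (1 − 0.3096) = 1.448
Steady-state peak = C₀ × R = 5.49 × 1.448 = 7.950 mg/L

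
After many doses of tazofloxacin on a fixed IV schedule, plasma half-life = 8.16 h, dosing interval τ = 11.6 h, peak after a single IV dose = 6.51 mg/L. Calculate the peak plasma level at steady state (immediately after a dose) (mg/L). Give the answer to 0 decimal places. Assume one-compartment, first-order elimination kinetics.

10 mg/L

k = ln2 / t½ = 0.693147 / 8.16 = 0.08494 h⁻¹
e^(−kτ) = e^(−0.08494 × 11.6) = 0.3733
Accumulation ratio R = 1 / (1 − e^(−kτ)) = 1 / (1 − 0.3733) = 1.596
Steady-state peak = C₀ × R = 6.51 × 1.596 = 10.39 mg/L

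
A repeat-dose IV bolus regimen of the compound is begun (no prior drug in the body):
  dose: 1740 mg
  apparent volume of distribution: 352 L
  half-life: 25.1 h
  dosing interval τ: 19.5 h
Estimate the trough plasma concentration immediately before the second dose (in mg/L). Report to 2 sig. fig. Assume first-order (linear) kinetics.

2.9 mg/L

C₀ per dose = Dose / Vd = 1740 / 352 = 4.943 mg/L
k = ln2 / t½ = 0.693147 / 25.1 = 0.02762 h⁻¹
Fraction remaining after one interval: r = e^(−kτ) = e^(−0.02762 × 19.5) = 0.5836
Before dose 2, 1 dose has been given (aged 1τ).
C_trough = C₀ × r = 4.943 × 0.5836 = 2.885 mg/L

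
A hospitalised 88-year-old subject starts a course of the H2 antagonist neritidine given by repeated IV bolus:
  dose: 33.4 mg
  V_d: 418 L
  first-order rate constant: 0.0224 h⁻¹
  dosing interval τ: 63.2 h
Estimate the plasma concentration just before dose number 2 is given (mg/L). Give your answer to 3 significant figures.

C₀ per dose = Dose / Vd = 33.4 / 418 = 0.07990 mg/L
Fraction remaining after one interval: r = e^(−kτ) = e^(−0.02240 × 63.2) = 0.2428
Before dose 2, 1 dose has been given (aged 1τ).
C_trough = C₀ × r = 0.07990 × 0.2428 = 0.01940 mg/L

0.0194 mg/L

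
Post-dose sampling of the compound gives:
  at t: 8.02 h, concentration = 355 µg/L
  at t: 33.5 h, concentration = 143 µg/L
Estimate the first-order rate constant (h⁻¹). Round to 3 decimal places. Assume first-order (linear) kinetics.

0.036 h⁻¹

k = ln(C₁/C₂) / (t₂ − t₁) = ln(355/143) / (33.5 − 8.02)
  = 0.9093 / 25.48 = 0.03569 h⁻¹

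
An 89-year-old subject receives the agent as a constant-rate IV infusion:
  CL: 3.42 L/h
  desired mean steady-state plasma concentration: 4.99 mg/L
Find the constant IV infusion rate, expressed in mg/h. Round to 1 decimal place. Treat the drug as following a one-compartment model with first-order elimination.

At steady state, infusion rate R₀ = Css × CL = 4.99 × 3.420 = 17.07 mg/h

17.1 mg/h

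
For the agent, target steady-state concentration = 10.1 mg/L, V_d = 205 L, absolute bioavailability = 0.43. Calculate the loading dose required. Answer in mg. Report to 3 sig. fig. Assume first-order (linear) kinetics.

LD = Css × Vd / F = 10.1 × 205 / 0.43 = 4815 mg

4820 mg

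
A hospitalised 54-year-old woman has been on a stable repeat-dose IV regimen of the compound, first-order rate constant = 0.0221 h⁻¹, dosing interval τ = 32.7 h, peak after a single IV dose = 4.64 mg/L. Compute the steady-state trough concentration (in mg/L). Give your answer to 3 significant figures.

e^(−kτ) = e^(−0.02210 × 32.7) = 0.4855
Accumulation ratio R = 1 / (1 − e^(−kτ)) = 1 / (1 − 0.4855) = 1.944
Steady-state trough = C₀ × R × e^(−kτ) = 4.64 × 1.944 × 0.4855 = 4.379 mg/L

4.38 mg/L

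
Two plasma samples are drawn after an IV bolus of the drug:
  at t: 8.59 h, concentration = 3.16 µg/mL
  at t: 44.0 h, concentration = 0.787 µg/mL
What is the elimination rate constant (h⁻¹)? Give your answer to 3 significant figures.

0.0393 h⁻¹

k = ln(C₁/C₂) / (t₂ − t₁) = ln(3.16/0.787) / (44.0 − 8.59)
  = 1.390 / 35.41 = 0.03925 h⁻¹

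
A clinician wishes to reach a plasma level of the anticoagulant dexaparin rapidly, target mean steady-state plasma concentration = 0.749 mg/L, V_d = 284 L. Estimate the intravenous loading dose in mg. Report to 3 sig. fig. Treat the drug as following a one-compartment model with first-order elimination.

213 mg

LD = Css × Vd = 0.749 × 284 = 212.7 mg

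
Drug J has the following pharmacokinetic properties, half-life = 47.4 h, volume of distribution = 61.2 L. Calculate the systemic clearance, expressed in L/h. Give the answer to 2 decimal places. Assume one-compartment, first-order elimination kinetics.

0.89 L/h

k = ln2 / t½ = 0.693147 / 47.4 = 0.01462 h⁻¹
CL = k × Vd = 0.01462 × 61.2 = 0.8947 L/h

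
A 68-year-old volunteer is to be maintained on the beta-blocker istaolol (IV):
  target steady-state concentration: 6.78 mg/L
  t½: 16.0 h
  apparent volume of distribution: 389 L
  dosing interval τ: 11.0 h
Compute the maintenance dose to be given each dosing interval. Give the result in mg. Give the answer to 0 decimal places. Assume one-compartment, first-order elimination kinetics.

k = ln2 / t½ = 0.693147 / 16.0 = 0.04332 h⁻¹
CL = k × Vd = 0.04332 × 389 = 16.85 L/h
At steady state, Dose/τ = Css × CL.
Dose = Css × CL × τ = 6.78 × 16.85 × 11.0 = 1257 mg

1257 mg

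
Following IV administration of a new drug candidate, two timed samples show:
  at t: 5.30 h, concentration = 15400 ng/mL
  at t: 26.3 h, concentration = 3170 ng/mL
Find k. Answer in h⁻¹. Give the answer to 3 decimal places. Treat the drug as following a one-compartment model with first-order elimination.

k = ln(C₁/C₂) / (t₂ − t₁) = ln(15400/3170) / (26.3 − 5.30)
  = 1.581 / 21.00 = 0.07529 h⁻¹

0.075 h⁻¹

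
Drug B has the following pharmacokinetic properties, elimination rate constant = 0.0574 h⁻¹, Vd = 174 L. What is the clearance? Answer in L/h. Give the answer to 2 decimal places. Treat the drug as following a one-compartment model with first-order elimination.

9.99 L/h

CL = k × Vd = 0.0574 × 174 = 9.988 L/h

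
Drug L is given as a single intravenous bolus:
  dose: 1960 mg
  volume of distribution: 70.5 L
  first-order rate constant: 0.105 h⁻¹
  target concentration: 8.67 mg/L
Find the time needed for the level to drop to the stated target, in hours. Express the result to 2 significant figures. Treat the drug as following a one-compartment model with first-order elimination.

11 h

C₀ = Dose / Vd = 1960 / 70.5 = 27.80 mg/L
t = ln(C₀ / C) / k = ln(27.80 / 8.67) / 0.1050
  = ln(3.206) / 0.1050 = 1.165 / 0.1050 = 11.10 h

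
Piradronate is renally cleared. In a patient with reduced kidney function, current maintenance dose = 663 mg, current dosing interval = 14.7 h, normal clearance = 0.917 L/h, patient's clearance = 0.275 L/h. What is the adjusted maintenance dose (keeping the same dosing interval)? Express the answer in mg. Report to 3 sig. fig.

199 mg

To keep the same average steady-state level, dosing rate must scale with clearance.
CL ratio = 0.275 / 0.917 = 0.2999
New dose (same interval) = 663 × 0.2999 = 198.8 mg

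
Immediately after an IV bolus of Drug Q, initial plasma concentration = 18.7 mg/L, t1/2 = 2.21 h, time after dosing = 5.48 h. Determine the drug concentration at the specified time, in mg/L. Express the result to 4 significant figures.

3.353 mg/L

k = ln2 / t½ = 0.693147 / 2.21 = 0.3136 h⁻¹
C = C₀ · e^(−k·t) = 18.70 × e^(−0.3136 × 5.48)
  = 18.70 × 0.1793 = 3.353 mg/L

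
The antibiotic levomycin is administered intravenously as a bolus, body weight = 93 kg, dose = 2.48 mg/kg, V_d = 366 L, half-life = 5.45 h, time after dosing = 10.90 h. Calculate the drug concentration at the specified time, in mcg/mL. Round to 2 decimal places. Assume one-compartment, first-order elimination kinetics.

0.16 mcg/mL

Total dose = 2.48 × 93 = 230.6 mg
C₀ = Dose / Vd = 230.6 / 366 = 0.6301 mg/L
k = ln2 / t½ = 0.693147 / 5.45 = 0.1272 h⁻¹
t / t½ = 10.90 / 5.45 = 2 half-lives
C = C₀ × (1/2)^2 = 0.6301 × 0.2500 = 0.1575 mg/L
(0.1575 mg/L = 0.1575 mcg/mL)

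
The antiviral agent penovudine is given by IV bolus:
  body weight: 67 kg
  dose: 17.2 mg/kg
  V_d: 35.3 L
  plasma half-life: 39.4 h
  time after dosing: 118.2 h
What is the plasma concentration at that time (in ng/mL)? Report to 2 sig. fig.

Total dose = 17.2 × 67 = 1152 mg
C₀ = Dose / Vd = 1152 / 35.3 = 32.63 mg/L
k = ln2 / t½ = 0.693147 / 39.4 = 0.01759 h⁻¹
t / t½ = 118.2 / 39.4 = 3 half-lives
C = C₀ × (1/2)^3 = 32.63 × 0.1250 = 4.079 mg/L
Convert: 4.079 mg/L × 1000 = 4079 ng/mL

4100 ng/mL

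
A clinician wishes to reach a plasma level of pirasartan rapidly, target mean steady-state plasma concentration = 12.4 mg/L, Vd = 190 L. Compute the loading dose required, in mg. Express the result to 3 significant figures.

2360 mg

LD = Css × Vd = 12.4 × 190 = 2356 mg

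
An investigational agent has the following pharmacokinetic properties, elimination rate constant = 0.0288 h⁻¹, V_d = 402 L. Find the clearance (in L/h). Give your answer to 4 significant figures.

11.58 L/h

CL = k × Vd = 0.0288 × 402 = 11.58 L/h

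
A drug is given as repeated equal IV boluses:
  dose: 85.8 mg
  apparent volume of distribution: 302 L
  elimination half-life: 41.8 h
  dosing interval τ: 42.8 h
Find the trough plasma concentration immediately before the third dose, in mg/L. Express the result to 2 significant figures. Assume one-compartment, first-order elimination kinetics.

C₀ per dose = Dose / Vd = 85.8 / 302 = 0.2841 mg/L
k = ln2 / t½ = 0.693147 / 41.8 = 0.01658 h⁻¹
Fraction remaining after one interval: r = e^(−kτ) = e^(−0.01658 × 42.8) = 0.4918
Before dose 3, 2 doses have been given (aged 1τ, 2τ).
C_trough = C₀ × (r + r²) = 0.2841 × (0.4918 + 0.2419) = 0.2084 mg/L

0.21 mg/L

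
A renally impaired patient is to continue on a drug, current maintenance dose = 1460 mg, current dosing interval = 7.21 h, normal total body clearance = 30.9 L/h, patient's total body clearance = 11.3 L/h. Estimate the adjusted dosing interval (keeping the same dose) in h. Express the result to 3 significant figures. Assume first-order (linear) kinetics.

19.7 h

To keep the same average steady-state level, dosing rate must scale with clearance.
CL ratio = 11.3 / 30.9 = 0.3657
New interval (same dose) = 7.21 / 0.3657 = 19.72 h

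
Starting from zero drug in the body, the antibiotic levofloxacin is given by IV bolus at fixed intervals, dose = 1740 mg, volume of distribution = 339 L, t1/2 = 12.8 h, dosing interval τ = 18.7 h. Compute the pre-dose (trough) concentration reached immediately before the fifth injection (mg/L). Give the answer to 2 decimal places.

2.88 mg/L

C₀ per dose = Dose / Vd = 1740 / 339 = 5.133 mg/L
k = ln2 / t½ = 0.693147 / 12.8 = 0.05415 h⁻¹
Fraction remaining after one interval: r = e^(−kτ) = e^(−0.05415 × 18.7) = 0.3633
Before dose 5, 4 doses have been given (aged 1τ, 2τ, 3τ, 4τ).
C_trough = C₀ × (r + r² + … + r^4) = C₀ × r(1−r^4)/(1−r)
        = 5.133 × 0.3633 × (1 − 0.01742) / (1 − 0.3633) = 2.878 mg/L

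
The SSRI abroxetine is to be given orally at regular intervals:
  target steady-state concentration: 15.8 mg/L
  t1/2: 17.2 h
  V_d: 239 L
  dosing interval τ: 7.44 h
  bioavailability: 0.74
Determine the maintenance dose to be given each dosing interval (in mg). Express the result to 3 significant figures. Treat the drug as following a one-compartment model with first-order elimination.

k = ln2 / t½ = 0.693147 / 17.2 = 0.04030 h⁻¹
CL = k × Vd = 0.04030 × 239 = 9.632 L/h
At steady state, F × (Dose/τ) = Css × CL.
Dose = Css × CL × τ / F = 15.8 × 9.632 × 7.44 / 0.74 = 1530 mg

1530 mg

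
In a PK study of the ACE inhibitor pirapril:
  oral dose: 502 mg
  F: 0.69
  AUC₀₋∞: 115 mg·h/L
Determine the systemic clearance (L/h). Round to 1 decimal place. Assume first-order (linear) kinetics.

CL = F·Dose / AUC = 0.69 × 502 / 115 = 3.012 L/h

3.0 L/h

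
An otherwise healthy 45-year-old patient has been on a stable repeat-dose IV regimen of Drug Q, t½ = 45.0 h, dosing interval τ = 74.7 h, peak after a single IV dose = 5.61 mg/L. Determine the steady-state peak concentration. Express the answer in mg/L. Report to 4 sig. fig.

k = ln2 / t½ = 0.693147 / 45.0 = 0.01540 h⁻¹
e^(−kτ) = e^(−0.01540 × 74.7) = 0.3165
Accumulation ratio R = 1 / (1 − e^(−kτ)) = 1 / (1 − 0.3165) = 1.463
Steady-state peak = C₀ × R = 5.61 × 1.463 = 8.207 mg/L

8.207 mg/L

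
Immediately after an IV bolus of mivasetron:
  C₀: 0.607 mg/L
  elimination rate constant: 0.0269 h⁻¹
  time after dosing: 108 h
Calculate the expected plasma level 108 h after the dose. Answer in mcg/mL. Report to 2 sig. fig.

C = C₀ · e^(−k·t) = 0.6070 × e^(−0.02690 × 108)
  = 0.6070 × 0.05474 = 0.03323 mg/L
(0.03323 mg/L = 0.03323 mcg/mL)

0.033 mcg/mL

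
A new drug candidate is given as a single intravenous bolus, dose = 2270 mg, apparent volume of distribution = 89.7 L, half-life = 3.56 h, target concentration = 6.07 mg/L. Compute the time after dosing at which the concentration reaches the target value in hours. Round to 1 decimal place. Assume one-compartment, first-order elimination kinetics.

7.3 h

C₀ = Dose / Vd = 2270 / 89.7 = 25.31 mg/L
k = ln2 / t½ = 0.693147 / 3.56 = 0.1947 h⁻¹
t = ln(C₀ / C) / k = ln(25.31 / 6.07) / 0.1947
  = ln(4.170) / 0.1947 = 1.428 / 0.1947 = 7.334 h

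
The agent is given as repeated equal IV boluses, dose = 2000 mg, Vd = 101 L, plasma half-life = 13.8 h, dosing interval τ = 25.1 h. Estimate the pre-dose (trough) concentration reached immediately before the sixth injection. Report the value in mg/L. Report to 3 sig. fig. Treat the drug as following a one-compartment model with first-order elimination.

C₀ per dose = Dose / Vd = 2000 / 101 = 19.80 mg/L
k = ln2 / t½ = 0.693147 / 13.8 = 0.05023 h⁻¹
Fraction remaining after one interval: r = e^(−kτ) = e^(−0.05023 × 25.1) = 0.2834
Before dose 6, 5 doses have been given (aged 1τ, 2τ, 3τ, 4τ, 5τ).
C_trough = C₀ × (r + r² + … + r^5) = C₀ × r(1−r^5)/(1−r)
        = 19.80 × 0.2834 × (1 − 0.001828) / (1 − 0.2834) = 7.816 mg/L

7.82 mg/L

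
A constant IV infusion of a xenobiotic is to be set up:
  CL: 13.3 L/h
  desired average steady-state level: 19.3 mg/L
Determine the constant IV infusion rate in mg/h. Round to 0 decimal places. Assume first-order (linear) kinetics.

At steady state, infusion rate R₀ = Css × CL = 19.3 × 13.30 = 256.7 mg/h

257 mg/h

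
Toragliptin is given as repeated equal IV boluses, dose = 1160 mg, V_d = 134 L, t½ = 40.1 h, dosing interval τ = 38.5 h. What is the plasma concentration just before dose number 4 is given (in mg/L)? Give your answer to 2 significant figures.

7.9 mg/L

C₀ per dose = Dose / Vd = 1160 / 134 = 8.657 mg/L
k = ln2 / t½ = 0.693147 / 40.1 = 0.01729 h⁻¹
Fraction remaining after one interval: r = e^(−kτ) = e^(−0.01729 × 38.5) = 0.5139
Before dose 4, 3 doses have been given (aged 1τ, 2τ, 3τ).
C_trough = C₀ × (r + r² + … + r^3) = C₀ × r(1−r^3)/(1−r)
        = 8.657 × 0.5139 × (1 − 0.1357) / (1 − 0.5139) = 7.910 mg/L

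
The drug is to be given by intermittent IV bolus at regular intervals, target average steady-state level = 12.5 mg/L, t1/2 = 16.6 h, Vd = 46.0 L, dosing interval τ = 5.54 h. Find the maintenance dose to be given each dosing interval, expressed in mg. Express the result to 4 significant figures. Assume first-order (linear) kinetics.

k = ln2 / t½ = 0.693147 / 16.6 = 0.04176 h⁻¹
CL = k × Vd = 0.04176 × 46.0 = 1.921 L/h
At steady state, Dose/τ = Css × CL.
Dose = Css × CL × τ = 12.5 × 1.921 × 5.54 = 133.0 mg

133.0 mg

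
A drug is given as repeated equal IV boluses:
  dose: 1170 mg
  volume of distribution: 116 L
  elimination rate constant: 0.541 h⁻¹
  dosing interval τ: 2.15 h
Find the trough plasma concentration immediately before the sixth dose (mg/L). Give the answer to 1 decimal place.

C₀ per dose = Dose / Vd = 1170 / 116 = 10.09 mg/L
Fraction remaining after one interval: r = e^(−kτ) = e^(−0.5410 × 2.15) = 0.3125
Before dose 6, 5 doses have been given (aged 1τ, 2τ, 3τ, 4τ, 5τ).
C_trough = C₀ × (r + r² + … + r^5) = C₀ × r(1−r^5)/(1−r)
        = 10.09 × 0.3125 × (1 − 0.002980) / (1 − 0.3125) = 4.573 mg/L

4.6 mg/L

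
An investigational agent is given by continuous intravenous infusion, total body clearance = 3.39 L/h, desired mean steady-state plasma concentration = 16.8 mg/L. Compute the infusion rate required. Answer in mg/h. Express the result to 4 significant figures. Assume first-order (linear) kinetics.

56.95 mg/h

At steady state, infusion rate R₀ = Css × CL = 16.8 × 3.390 = 56.95 mg/h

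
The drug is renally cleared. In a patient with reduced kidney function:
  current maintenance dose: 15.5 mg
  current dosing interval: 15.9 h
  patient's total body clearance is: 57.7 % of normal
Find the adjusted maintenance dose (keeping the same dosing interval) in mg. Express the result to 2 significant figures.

8.9 mg

To keep the same average steady-state level, dosing rate must scale with clearance.
CL ratio = 57.7 / 100 = 0.5770
New dose (same interval) = 15.5 × 0.5770 = 8.944 mg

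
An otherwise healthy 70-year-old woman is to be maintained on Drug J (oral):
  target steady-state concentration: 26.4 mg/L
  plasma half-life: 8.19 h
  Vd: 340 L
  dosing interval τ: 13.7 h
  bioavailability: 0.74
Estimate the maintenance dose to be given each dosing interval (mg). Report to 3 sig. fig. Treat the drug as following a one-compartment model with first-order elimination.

14100 mg

k = ln2 / t½ = 0.693147 / 8.19 = 0.08463 h⁻¹
CL = k × Vd = 0.08463 × 340 = 28.77 L/h
At steady state, F × (Dose/τ) = Css × CL.
Dose = Css × CL × τ / F = 26.4 × 28.77 × 13.7 / 0.74 = 14060 mg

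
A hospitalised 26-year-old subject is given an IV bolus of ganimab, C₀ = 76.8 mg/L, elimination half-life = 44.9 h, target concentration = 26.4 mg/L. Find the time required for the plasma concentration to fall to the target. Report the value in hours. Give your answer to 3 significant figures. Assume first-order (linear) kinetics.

k = ln2 / t½ = 0.693147 / 44.9 = 0.01544 h⁻¹
t = ln(C₀ / C) / k = ln(76.80 / 26.4) / 0.01544
  = ln(2.909) / 0.01544 = 1.068 / 0.01544 = 69.17 h

69.2 h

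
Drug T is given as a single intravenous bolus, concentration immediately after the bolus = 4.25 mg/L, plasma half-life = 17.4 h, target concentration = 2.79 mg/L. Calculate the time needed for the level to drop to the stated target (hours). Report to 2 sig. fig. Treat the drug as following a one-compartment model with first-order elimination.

k = ln2 / t½ = 0.693147 / 17.4 = 0.03984 h⁻¹
t = ln(C₀ / C) / k = ln(4.250 / 2.79) / 0.03984
  = ln(1.523) / 0.03984 = 0.4207 / 0.03984 = 10.56 h

11 h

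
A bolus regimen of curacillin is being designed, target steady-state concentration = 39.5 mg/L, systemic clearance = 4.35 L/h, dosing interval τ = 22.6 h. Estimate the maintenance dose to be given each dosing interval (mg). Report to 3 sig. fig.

At steady state, Dose/τ = Css × CL.
Dose = Css × CL × τ = 39.5 × 4.350 × 22.6 = 3883 mg

3880 mg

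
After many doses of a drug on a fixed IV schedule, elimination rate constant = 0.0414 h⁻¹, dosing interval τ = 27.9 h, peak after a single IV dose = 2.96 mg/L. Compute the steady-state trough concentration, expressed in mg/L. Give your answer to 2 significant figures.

e^(−kτ) = e^(−0.04140 × 27.9) = 0.3150
Accumulation ratio R = 1 / (1 − e^(−kτ)) = 1 / (1 − 0.3150) = 1.460
Steady-state trough = C₀ × R × e^(−kτ) = 2.96 × 1.460 × 0.3150 = 1.361 mg/L

1.4 mg/L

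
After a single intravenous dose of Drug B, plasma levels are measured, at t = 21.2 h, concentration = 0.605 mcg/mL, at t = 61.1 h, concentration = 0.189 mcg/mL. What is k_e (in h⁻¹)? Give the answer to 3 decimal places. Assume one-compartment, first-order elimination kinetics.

k = ln(C₁/C₂) / (t₂ − t₁) = ln(0.605/0.189) / (61.1 − 21.2)
  = 1.163 / 39.90 = 0.02915 h⁻¹

0.029 h⁻¹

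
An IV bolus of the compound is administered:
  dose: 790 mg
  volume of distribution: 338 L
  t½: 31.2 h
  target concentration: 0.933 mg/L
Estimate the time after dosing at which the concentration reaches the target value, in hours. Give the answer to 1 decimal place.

C₀ = Dose / Vd = 790.0 / 338 = 2.337 mg/L
k = ln2 / t½ = 0.693147 / 31.2 = 0.02222 h⁻¹
t = ln(C₀ / C) / k = ln(2.337 / 0.933) / 0.02222
  = ln(2.505) / 0.02222 = 0.9183 / 0.02222 = 41.33 h

41.3 h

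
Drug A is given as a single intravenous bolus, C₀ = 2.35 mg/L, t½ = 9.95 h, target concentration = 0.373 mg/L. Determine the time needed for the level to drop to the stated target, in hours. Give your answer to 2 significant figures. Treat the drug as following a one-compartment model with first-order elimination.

26 h

k = ln2 / t½ = 0.693147 / 9.95 = 0.06966 h⁻¹
t = ln(C₀ / C) / k = ln(2.350 / 0.373) / 0.06966
  = ln(6.300) / 0.06966 = 1.841 / 0.06966 = 26.43 h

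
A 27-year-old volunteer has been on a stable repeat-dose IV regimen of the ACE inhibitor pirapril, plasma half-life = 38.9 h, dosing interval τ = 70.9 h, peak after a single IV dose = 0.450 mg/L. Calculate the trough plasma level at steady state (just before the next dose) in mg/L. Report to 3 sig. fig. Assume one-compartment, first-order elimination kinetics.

0.177 mg/L

k = ln2 / t½ = 0.693147 / 38.9 = 0.01782 h⁻¹
e^(−kτ) = e^(−0.01782 × 70.9) = 0.2827
Accumulation ratio R = 1 / (1 − e^(−kτ)) = 1 / (1 − 0.2827) = 1.394
Steady-state trough = C₀ × R × e^(−kτ) = 0.450 × 1.394 × 0.2827 = 0.1773 mg/L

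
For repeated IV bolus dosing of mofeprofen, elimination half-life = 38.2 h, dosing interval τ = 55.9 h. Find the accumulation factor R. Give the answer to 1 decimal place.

1.6

k = ln2 / t½ = 0.693147 / 38.2 = 0.01815 h⁻¹
e^(−kτ) = e^(−0.01815 × 55.9) = 0.3626
Accumulation ratio R = 1 / (1 − e^(−kτ)) = 1 / (1 − 0.3626) = 1.569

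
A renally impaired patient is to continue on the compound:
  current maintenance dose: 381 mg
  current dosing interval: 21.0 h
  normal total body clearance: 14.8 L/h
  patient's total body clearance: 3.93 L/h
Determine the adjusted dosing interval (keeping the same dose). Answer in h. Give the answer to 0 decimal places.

79 h

To keep the same average steady-state level, dosing rate must scale with clearance.
CL ratio = 3.93 / 14.8 = 0.2655
New interval (same dose) = 21.0 / 0.2655 = 79.10 h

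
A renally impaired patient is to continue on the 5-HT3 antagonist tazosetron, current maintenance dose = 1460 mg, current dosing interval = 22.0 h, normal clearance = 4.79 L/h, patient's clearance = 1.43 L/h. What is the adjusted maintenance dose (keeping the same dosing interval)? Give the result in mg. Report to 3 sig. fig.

436 mg

To keep the same average steady-state level, dosing rate must scale with clearance.
CL ratio = 1.43 / 4.79 = 0.2985
New dose (same interval) = 1460 × 0.2985 = 435.8 mg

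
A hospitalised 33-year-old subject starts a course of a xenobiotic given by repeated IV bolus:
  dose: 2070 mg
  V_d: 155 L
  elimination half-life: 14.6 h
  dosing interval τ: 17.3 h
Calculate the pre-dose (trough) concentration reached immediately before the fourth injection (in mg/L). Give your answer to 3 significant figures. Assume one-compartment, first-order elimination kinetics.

9.59 mg/L

C₀ per dose = Dose / Vd = 2070 / 155 = 13.35 mg/L
k = ln2 / t½ = 0.693147 / 14.6 = 0.04748 h⁻¹
Fraction remaining after one interval: r = e^(−kτ) = e^(−0.04748 × 17.3) = 0.4398
Before dose 4, 3 doses have been given (aged 1τ, 2τ, 3τ).
C_trough = C₀ × (r + r² + … + r^3) = C₀ × r(1−r^3)/(1−r)
        = 13.35 × 0.4398 × (1 − 0.08507) / (1 − 0.4398) = 9.589 mg/L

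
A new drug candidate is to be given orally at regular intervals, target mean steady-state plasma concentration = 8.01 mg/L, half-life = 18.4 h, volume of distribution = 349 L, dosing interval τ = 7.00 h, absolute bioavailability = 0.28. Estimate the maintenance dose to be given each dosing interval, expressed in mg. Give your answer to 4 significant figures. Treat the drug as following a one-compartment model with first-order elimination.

2633 mg

k = ln2 / t½ = 0.693147 / 18.4 = 0.03767 h⁻¹
CL = k × Vd = 0.03767 × 349 = 13.15 L/h
At steady state, F × (Dose/τ) = Css × CL.
Dose = Css × CL × τ / F = 8.01 × 13.15 × 7.00 / 0.28 = 2633 mg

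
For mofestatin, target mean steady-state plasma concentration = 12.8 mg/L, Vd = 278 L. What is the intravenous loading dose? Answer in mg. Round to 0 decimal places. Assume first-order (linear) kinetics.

LD = Css × Vd = 12.8 × 278 = 3558 mg

3558 mg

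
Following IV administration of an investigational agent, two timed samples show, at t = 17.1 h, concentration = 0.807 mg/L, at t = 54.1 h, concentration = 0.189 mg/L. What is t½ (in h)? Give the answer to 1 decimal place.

17.7 h

k = ln(C₁/C₂) / (t₂ − t₁) = ln(0.807/0.189) / (54.1 − 17.1)
  = 1.452 / 37.00 = 0.03924 h⁻¹
t½ = ln2 / k = 0.693147 / 0.03924 = 17.66 h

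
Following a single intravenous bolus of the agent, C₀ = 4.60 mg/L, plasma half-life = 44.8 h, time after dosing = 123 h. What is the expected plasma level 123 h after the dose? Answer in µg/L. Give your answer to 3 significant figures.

686 µg/L

k = ln2 / t½ = 0.693147 / 44.8 = 0.01547 h⁻¹
C = C₀ · e^(−k·t) = 4.600 × e^(−0.01547 × 123)
  = 4.600 × 0.1491 = 0.6859 mg/L
Convert: 0.6859 mg/L × 1000 = 685.9 µg/L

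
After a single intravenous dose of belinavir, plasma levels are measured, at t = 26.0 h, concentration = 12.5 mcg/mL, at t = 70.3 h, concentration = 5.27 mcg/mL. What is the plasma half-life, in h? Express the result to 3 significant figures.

35.6 h

k = ln(C₁/C₂) / (t₂ − t₁) = ln(12.5/5.27) / (70.3 − 26.0)
  = 0.8637 / 44.30 = 0.01950 h⁻¹
t½ = ln2 / k = 0.693147 / 0.01950 = 35.55 h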